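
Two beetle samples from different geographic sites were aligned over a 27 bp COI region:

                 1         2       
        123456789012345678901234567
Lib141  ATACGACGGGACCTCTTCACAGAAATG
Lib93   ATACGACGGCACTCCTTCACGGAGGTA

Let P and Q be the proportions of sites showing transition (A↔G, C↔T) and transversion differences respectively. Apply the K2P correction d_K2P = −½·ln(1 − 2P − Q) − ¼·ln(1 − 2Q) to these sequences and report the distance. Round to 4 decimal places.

The sequences differ at positions 10 (G/C, transversion), 13 (C/T, transition), 14 (T/C, transition), 21 (A/G, transition), 24 (A/G, transition), 25 (A/G, transition), 27 (G/A, transition).
Of the 7 differences, 6 transitions and 1 transversion over 27 sites: P = 6/27 = 0.222222, Q = 1/27 = 0.037037.
d = −0.5·ln(0.518519) − 0.25·ln(0.925926) = −0.5·(-0.656779) − 0.25·(-0.076961) = 0.3476.

0.3476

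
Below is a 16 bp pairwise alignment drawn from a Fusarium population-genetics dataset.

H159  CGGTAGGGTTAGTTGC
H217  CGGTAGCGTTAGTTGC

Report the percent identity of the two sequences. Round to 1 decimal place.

The sequences differ at position 7 (G/C).
15 of the 16 sites match, so the percent identity is 15/16 × 100 = 93.8%.

93.8%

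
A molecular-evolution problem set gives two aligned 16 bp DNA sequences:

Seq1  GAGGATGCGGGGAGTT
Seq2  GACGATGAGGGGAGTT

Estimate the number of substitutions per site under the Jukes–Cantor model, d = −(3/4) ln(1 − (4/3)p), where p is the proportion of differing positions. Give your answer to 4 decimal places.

0.1367

The sequences differ at positions 3 (G/C), 8 (C/A).
p = 2/16 = 0.125000.
d = −0.75 · ln(1 − (4/3)·0.125000) = −0.75 · ln(0.833333) = −0.75 · (-0.182322) = 0.1367.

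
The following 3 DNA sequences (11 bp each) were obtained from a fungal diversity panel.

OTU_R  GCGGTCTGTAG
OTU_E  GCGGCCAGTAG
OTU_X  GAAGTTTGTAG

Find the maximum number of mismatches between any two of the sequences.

Pairwise Hamming distances:
  OTU_R vs OTU_E: 2
  OTU_R vs OTU_X: 3
  OTU_E vs OTU_X: 5
The largest is 5, between OTU_E and OTU_X.

5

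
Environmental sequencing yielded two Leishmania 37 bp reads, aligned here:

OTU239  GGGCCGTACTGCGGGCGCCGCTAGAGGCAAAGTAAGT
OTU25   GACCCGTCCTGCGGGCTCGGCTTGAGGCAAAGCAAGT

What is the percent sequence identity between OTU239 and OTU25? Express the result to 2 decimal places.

Mismatches occur at site 2 (G↔A), site 3 (G↔C), site 8 (A↔C), site 17 (G↔T), site 19 (C↔G), site 23 (A↔T), site 33 (T↔C).
30 of the 37 sites match, so the percent identity is 30/37 × 100 = 81.08%.

81.08%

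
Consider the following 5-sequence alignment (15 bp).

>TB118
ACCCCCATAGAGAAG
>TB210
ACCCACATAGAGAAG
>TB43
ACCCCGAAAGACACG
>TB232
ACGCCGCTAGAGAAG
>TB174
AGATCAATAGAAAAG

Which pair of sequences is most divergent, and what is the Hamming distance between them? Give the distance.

Pairwise Hamming distances:
  TB118 vs TB210: 1
  TB118 vs TB43: 4
  TB118 vs TB232: 3
  TB118 vs TB174: 5
  TB210 vs TB43: 5
  TB210 vs TB232: 4
  TB210 vs TB174: 6
  TB43 vs TB232: 5
  TB43 vs TB174: 7
  TB232 vs TB174: 6
The largest is 7, between TB43 and TB174.

7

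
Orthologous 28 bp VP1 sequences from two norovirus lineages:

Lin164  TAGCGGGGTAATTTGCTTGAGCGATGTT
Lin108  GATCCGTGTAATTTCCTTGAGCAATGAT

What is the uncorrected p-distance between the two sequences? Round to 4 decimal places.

0.2500

The sequences differ at positions 1 (T/G), 3 (G/T), 5 (G/C), 7 (G/T), 15 (G/C), 23 (G/A), 27 (T/A).
There are 7 differences over 28 sites, so p = 7/28 = 0.2500.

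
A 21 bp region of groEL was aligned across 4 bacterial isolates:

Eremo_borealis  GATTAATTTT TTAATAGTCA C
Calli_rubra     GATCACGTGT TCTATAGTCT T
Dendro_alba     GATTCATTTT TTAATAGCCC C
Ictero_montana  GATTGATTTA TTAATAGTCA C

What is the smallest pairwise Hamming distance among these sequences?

2

Pairwise Hamming distances:
  Eremo_borealis vs Calli_rubra: 8
  Eremo_borealis vs Dendro_alba: 3
  Eremo_borealis vs Ictero_montana: 2
  Calli_rubra vs Dendro_alba: 10
  Calli_rubra vs Ictero_montana: 10
  Dendro_alba vs Ictero_montana: 4
The smallest is 2, between Eremo_borealis and Ictero_montana.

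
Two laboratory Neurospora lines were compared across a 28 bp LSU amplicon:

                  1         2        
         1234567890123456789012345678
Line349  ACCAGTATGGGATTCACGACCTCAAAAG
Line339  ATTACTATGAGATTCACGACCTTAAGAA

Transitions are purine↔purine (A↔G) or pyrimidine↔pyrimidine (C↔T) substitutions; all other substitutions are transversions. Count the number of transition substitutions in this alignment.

6

The sequences differ at positions 2 (C/T, transition), 3 (C/T, transition), 5 (G/C, transversion), 10 (G/A, transition), 23 (C/T, transition), 26 (A/G, transition), 28 (G/A, transition).
Of the 7 differences, 6 transitions and 1 transversion, so the answer is 6.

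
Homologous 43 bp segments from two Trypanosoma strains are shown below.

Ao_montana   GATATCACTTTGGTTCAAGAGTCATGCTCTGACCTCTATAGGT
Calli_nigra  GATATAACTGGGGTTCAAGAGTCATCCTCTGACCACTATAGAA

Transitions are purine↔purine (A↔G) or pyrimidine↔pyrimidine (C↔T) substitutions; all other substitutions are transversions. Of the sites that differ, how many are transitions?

1

Mismatches occur at site 6 (C/A, transversion), site 10 (T/G, transversion), site 11 (T/G, transversion), site 26 (G/C, transversion), site 35 (T/A, transversion), site 42 (G/A, transition), site 43 (T/A, transversion).
Of the 7 differences, 1 transition and 6 transversions, so the answer is 1.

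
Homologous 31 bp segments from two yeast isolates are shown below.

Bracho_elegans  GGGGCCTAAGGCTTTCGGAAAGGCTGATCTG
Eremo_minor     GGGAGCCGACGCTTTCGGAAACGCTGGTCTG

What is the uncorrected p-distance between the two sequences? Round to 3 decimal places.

0.226

The sequences differ at positions 4 (G/A), 5 (C/G), 7 (T/C), 8 (A/G), 10 (G/C), 22 (G/C), 27 (A/G).
There are 7 differences over 31 sites, so p = 7/31 = 0.226.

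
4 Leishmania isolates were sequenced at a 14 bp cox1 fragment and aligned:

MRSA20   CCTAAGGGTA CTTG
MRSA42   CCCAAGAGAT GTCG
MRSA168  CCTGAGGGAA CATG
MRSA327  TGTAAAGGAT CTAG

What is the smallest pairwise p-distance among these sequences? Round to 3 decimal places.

Pairwise Hamming distances:
  MRSA20 vs MRSA42: 6
  MRSA20 vs MRSA168: 3
  MRSA20 vs MRSA327: 6
  MRSA42 vs MRSA168: 7
  MRSA42 vs MRSA327: 7
  MRSA168 vs MRSA327: 7
The smallest is 3 mismatches, between MRSA20 and MRSA168; p = 3/14 = 0.214.

0.214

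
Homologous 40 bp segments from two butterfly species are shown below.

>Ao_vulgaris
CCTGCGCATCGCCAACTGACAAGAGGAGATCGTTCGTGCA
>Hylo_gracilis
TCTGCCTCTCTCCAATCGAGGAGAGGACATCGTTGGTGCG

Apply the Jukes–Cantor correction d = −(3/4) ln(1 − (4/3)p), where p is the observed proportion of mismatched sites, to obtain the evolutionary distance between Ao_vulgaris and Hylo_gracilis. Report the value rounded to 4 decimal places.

Differing sites — 1:C/T; 6:G/C; 7:C/T; 8:A/C; 11:G/T; 16:C/T; 17:T/C; 20:C/G; 21:A/G; 28:G/C; 35:C/G; 40:A/G.
p = 12/40 = 0.300000.
d = −0.75 · ln(1 − (4/3)·0.300000) = −0.75 · ln(0.600000) = −0.75 · (-0.510826) = 0.3831.

0.3831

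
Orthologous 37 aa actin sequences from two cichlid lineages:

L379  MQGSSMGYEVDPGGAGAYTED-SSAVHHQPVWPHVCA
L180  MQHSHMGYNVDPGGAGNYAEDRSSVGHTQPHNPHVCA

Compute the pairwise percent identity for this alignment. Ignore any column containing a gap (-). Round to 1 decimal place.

Excluding the 1 gap column leaves 36 comparable sites.
Mismatches occur at site 3 (G→H), site 5 (S→H), site 9 (E→N), site 17 (A→N), site 19 (T→A), site 25 (A→V), site 26 (V→G), site 28 (H→T), site 31 (V→H), site 32 (W→N).
26 of the 36 comparable sites match, so the percent identity is 26/36 × 100 = 72.2%.

72.2%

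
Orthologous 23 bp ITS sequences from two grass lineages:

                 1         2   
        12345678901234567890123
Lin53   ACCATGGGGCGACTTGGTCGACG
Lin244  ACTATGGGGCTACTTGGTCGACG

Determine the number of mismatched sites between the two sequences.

2

Mismatches occur at site 3 (C→T), site 11 (G→T).
That gives 2 mismatches out of 23 aligned sites, so the Hamming distance is 2.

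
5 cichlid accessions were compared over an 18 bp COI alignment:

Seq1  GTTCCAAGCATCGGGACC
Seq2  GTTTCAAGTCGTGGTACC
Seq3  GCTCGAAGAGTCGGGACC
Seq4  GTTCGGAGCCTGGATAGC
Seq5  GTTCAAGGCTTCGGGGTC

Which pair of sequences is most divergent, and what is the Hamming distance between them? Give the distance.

Pairwise Hamming distances:
  Seq1 vs Seq2: 6
  Seq1 vs Seq3: 4
  Seq1 vs Seq4: 7
  Seq1 vs Seq5: 5
  Seq2 vs Seq3: 8
  Seq2 vs Seq4: 8
  Seq2 vs Seq5: 10
  Seq3 vs Seq4: 8
  Seq3 vs Seq5: 7
  Seq4 vs Seq5: 9
The largest is 10, between Seq2 and Seq5.

10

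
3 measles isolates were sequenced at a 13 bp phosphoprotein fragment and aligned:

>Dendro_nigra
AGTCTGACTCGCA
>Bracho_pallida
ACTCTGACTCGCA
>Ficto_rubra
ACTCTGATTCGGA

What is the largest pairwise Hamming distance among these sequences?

Pairwise Hamming distances:
  Dendro_nigra vs Bracho_pallida: 1
  Dendro_nigra vs Ficto_rubra: 3
  Bracho_pallida vs Ficto_rubra: 2
The largest is 3, between Dendro_nigra and Ficto_rubra.

3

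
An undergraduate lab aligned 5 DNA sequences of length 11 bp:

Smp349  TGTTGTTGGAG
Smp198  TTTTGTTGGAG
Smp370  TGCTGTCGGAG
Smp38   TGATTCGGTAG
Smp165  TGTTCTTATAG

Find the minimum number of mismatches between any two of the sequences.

Pairwise Hamming distances:
  Smp349 vs Smp198: 1
  Smp349 vs Smp370: 2
  Smp349 vs Smp38: 5
  Smp349 vs Smp165: 3
  Smp198 vs Smp370: 3
  Smp198 vs Smp38: 6
  Smp198 vs Smp165: 4
  Smp370 vs Smp38: 5
  Smp370 vs Smp165: 5
  Smp38 vs Smp165: 5
The smallest is 1, between Smp349 and Smp198.

1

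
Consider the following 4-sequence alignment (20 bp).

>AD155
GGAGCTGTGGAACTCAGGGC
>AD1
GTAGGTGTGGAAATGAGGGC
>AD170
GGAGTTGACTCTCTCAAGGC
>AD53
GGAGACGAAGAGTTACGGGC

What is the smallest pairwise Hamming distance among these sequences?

4

Pairwise Hamming distances:
  AD155 vs AD1: 4
  AD155 vs AD170: 7
  AD155 vs AD53: 8
  AD1 vs AD170: 10
  AD1 vs AD53: 9
  AD170 vs AD53: 10
The smallest is 4, between AD155 and AD1.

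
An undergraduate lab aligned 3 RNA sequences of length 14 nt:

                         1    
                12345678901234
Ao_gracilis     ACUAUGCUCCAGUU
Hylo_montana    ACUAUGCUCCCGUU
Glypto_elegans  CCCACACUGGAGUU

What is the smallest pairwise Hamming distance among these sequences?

Pairwise Hamming distances:
  Ao_gracilis vs Hylo_montana: 1
  Ao_gracilis vs Glypto_elegans: 6
  Hylo_montana vs Glypto_elegans: 7
The smallest is 1, between Ao_gracilis and Hylo_montana.

1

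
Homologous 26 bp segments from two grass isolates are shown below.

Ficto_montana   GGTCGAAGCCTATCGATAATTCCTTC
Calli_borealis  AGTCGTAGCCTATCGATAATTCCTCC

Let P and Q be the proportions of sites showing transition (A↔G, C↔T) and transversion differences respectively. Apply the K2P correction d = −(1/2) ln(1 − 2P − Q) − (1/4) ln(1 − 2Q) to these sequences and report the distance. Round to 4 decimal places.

Differing sites — 1:G/A (Ti); 6:A/T (Tv); 25:T/C (Ti).
Of the 3 differences, 2 transitions and 1 transversion over 26 sites: P = 2/26 = 0.076923, Q = 1/26 = 0.038462.
d = −0.5·ln(0.807692) − 0.25·ln(0.923076) = −0.5·(-0.213574) − 0.25·(-0.080044) = 0.1268.

0.1268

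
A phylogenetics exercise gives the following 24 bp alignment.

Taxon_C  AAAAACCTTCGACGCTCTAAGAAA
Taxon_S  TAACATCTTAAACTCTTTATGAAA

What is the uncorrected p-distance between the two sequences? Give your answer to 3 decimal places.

0.333

Mismatches occur at site 1 (A→T), site 4 (A→C), site 6 (C→T), site 10 (C→A), site 11 (G→A), site 14 (G→T), site 17 (C→T), site 20 (A→T).
There are 8 differences over 24 sites, so p = 8/24 = 0.333.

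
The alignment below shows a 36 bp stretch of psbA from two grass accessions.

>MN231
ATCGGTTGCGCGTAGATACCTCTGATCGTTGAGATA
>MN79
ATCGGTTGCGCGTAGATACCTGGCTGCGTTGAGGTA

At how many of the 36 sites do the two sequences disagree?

6

Mismatches occur at site 22 (C/G), site 23 (T/G), site 24 (G/C), site 25 (A/T), site 26 (T/G), site 34 (A/G).
That gives 6 mismatches out of 36 aligned sites, so the Hamming distance is 6.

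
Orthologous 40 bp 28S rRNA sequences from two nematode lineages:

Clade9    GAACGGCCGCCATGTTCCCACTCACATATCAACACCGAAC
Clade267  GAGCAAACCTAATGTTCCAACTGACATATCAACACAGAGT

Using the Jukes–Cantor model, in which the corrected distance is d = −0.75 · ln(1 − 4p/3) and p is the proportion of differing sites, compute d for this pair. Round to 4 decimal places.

0.3831

The sequences differ at positions 3 (A/G), 5 (G/A), 6 (G/A), 7 (C/A), 9 (G/C), 10 (C/T), 11 (C/A), 19 (C/A), 23 (C/G), 36 (C/A), 39 (A/G), 40 (C/T).
p = 12/40 = 0.300000.
d = −0.75 · ln(1 − (4/3)·0.300000) = −0.75 · ln(0.600000) = −0.75 · (-0.510826) = 0.3831.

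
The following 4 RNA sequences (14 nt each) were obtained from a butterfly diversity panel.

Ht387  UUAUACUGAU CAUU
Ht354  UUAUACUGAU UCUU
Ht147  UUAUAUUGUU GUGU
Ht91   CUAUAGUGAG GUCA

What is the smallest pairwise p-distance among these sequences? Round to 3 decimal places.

0.143

Pairwise Hamming distances:
  Ht387 vs Ht354: 2
  Ht387 vs Ht147: 5
  Ht387 vs Ht91: 7
  Ht354 vs Ht147: 5
  Ht354 vs Ht91: 7
  Ht147 vs Ht91: 6
The smallest is 2 mismatches, between Ht387 and Ht354; p = 2/14 = 0.143.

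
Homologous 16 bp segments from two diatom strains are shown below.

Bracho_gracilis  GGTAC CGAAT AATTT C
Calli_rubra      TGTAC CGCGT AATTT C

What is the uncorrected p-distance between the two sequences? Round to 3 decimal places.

Mismatches occur at site 1 (G/T), site 8 (A/C), site 9 (A/G).
There are 3 differences over 16 sites, so p = 3/16 = 0.188.

0.188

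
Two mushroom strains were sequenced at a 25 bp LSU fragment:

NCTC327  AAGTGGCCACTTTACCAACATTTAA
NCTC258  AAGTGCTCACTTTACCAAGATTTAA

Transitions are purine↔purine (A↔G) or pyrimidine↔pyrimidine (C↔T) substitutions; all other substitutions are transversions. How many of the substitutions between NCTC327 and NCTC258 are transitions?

1

Differing sites — 6:G/C (Tv); 7:C/T (Ti); 19:C/G (Tv).
Of the 3 differences, 1 transition and 2 transversions, so the answer is 1.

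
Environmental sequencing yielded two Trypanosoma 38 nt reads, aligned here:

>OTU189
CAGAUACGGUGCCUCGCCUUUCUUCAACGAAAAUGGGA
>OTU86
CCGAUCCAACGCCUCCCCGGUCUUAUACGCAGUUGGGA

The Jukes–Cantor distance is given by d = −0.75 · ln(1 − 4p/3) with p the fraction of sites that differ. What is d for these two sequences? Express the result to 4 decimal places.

0.4568

Mismatches occur at site 2 (A↔C), site 6 (A↔C), site 8 (G↔A), site 9 (G↔A), site 10 (U↔C), site 16 (G↔C), site 19 (U↔G), site 20 (U↔G), site 25 (C↔A), site 26 (A↔U), site 30 (A↔C), site 32 (A↔G), site 33 (A↔U).
p = 13/38 = 0.342105.
d = −0.75 · ln(1 − (4/3)·0.342105) = −0.75 · ln(0.543860) = −0.75 · (-0.609063) = 0.4568.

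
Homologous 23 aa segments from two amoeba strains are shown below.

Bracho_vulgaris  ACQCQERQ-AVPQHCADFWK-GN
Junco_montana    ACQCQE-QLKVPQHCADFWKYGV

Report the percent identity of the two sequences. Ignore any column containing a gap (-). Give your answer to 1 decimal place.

90.0%

Excluding the 3 gap columns leaves 20 comparable sites.
The sequences differ at positions 10 (A/K), 23 (N/V).
18 of the 20 comparable sites match, so the percent identity is 18/20 × 100 = 90.0%.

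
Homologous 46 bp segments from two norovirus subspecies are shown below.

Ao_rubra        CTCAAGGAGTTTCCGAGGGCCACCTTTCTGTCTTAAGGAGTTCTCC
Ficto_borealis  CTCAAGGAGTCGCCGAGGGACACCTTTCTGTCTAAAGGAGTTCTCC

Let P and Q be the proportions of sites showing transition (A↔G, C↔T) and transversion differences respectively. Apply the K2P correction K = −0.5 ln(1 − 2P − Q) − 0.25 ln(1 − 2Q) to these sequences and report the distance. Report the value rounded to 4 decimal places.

0.0925

Differing sites — 11:T/C (Ti); 12:T/G (Tv); 20:C/A (Tv); 34:T/A (Tv).
Of the 4 differences, 1 transition and 3 transversions over 46 sites: P = 1/46 = 0.021739, Q = 3/46 = 0.065217.
d = −0.5·ln(0.891305) − 0.25·ln(0.869566) = −0.5·(-0.115069) − 0.25·(-0.139761) = 0.0925.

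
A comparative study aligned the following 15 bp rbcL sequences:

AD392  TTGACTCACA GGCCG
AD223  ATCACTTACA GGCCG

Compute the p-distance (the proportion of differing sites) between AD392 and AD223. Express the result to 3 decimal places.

0.200

The sequences differ at positions 1 (T/A), 3 (G/C), 7 (C/T).
There are 3 differences over 15 sites, so p = 3/15 = 0.200.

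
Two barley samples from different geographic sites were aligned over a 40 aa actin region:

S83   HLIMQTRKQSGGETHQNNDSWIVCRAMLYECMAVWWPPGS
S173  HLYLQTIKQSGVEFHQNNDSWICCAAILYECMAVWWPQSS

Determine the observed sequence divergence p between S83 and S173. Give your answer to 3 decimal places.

Mismatches occur at site 3 (I→Y), site 4 (M→L), site 7 (R→I), site 12 (G→V), site 14 (T→F), site 23 (V→C), site 25 (R→A), site 27 (M→I), site 38 (P→Q), site 39 (G→S).
There are 10 differences over 40 sites, so p = 10/40 = 0.250.

0.250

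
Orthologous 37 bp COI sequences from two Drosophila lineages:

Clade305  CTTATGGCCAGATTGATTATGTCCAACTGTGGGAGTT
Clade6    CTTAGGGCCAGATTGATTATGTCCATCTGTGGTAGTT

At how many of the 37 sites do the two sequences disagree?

3

Differing sites — 5:T/G; 26:A/T; 33:G/T.
That gives 3 mismatches out of 37 aligned sites, so the Hamming distance is 3.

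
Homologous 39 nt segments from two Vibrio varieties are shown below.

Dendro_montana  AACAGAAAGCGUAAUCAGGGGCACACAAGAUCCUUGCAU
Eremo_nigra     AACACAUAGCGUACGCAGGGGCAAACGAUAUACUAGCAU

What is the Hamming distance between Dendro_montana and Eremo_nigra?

9

Mismatches occur at site 5 (G→C), site 7 (A→U), site 14 (A→C), site 15 (U→G), site 24 (C→A), site 27 (A→G), site 29 (G→U), site 32 (C→A), site 35 (U→A).
That gives 9 mismatches out of 39 aligned sites, so the Hamming distance is 9.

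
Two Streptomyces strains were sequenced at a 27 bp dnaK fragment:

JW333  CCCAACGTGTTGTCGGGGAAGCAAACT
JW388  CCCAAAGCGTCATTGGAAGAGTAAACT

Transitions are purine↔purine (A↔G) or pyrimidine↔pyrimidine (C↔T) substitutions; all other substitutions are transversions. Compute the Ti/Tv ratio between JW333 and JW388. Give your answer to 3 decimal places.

8.000

Mismatches occur at site 6 (C↔A, transversion), site 8 (T↔C, transition), site 11 (T↔C, transition), site 12 (G↔A, transition), site 14 (C↔T, transition), site 17 (G↔A, transition), site 18 (G↔A, transition), site 19 (A↔G, transition), site 22 (C↔T, transition).
Of the 9 differences, 8 transitions and 1 transversion, so Ti/Tv = 8/1 = 8.000.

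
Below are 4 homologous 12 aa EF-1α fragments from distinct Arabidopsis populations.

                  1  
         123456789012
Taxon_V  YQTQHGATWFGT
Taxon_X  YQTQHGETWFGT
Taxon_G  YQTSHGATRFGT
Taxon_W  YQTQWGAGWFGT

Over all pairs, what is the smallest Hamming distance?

Pairwise Hamming distances:
  Taxon_V vs Taxon_X: 1
  Taxon_V vs Taxon_G: 2
  Taxon_V vs Taxon_W: 2
  Taxon_X vs Taxon_G: 3
  Taxon_X vs Taxon_W: 3
  Taxon_G vs Taxon_W: 4
The smallest is 1, between Taxon_V and Taxon_X.

1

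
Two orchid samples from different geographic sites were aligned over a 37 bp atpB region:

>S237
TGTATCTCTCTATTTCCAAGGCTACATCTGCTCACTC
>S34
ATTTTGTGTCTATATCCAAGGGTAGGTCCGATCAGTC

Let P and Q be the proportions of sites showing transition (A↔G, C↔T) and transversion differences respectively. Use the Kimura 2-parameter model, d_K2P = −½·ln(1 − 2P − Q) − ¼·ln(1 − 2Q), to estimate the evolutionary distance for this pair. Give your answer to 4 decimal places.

Mismatches occur at site 1 (T→A, transversion), site 2 (G→T, transversion), site 4 (A→T, transversion), site 6 (C→G, transversion), site 8 (C→G, transversion), site 14 (T→A, transversion), site 22 (C→G, transversion), site 25 (C→G, transversion), site 26 (A→G, transition), site 29 (T→C, transition), site 31 (C→A, transversion), site 35 (C→G, transversion).
Of the 12 differences, 2 transitions and 10 transversions over 37 sites: P = 2/37 = 0.054054, Q = 10/37 = 0.270270.
d = −0.5·ln(0.621622) − 0.25·ln(0.459460) = −0.5·(-0.475423) − 0.25·(-0.777703) = 0.4321.

0.4321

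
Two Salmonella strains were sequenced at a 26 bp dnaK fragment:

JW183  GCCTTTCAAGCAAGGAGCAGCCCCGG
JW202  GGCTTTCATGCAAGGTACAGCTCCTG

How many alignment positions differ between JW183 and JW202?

Mismatches occur at site 2 (C→G), site 9 (A→T), site 16 (A→T), site 17 (G→A), site 22 (C→T), site 25 (G→T).
That gives 6 mismatches out of 26 aligned sites, so the Hamming distance is 6.

6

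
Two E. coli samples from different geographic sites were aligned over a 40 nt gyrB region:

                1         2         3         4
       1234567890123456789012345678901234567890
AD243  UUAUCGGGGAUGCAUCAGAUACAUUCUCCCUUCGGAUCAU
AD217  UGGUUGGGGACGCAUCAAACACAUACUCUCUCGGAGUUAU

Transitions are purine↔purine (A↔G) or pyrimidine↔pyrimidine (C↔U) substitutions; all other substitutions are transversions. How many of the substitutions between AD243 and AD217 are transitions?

Mismatches occur at site 2 (U↔G, transversion), site 3 (A↔G, transition), site 5 (C↔U, transition), site 11 (U↔C, transition), site 18 (G↔A, transition), site 20 (U↔C, transition), site 25 (U↔A, transversion), site 29 (C↔U, transition), site 32 (U↔C, transition), site 33 (C↔G, transversion), site 35 (G↔A, transition), site 36 (A↔G, transition), site 38 (C↔U, transition).
Of the 13 differences, 10 transitions and 3 transversions, so the answer is 10.

10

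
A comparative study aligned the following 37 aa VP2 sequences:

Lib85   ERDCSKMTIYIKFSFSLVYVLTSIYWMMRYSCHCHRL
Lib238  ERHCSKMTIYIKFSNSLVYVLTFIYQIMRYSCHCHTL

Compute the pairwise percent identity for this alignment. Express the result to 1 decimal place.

The sequences differ at positions 3 (D/H), 15 (F/N), 23 (S/F), 26 (W/Q), 27 (M/I), 36 (R/T).
31 of the 37 sites match, so the percent identity is 31/37 × 100 = 83.8%.

83.8%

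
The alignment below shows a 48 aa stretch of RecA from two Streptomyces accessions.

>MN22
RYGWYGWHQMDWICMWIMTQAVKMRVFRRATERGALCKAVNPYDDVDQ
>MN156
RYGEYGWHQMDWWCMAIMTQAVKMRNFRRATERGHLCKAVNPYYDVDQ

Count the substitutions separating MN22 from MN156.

6

The sequences differ at positions 4 (W/E), 13 (I/W), 16 (W/A), 26 (V/N), 35 (A/H), 44 (D/Y).
That gives 6 mismatches out of 48 aligned sites, so the Hamming distance is 6.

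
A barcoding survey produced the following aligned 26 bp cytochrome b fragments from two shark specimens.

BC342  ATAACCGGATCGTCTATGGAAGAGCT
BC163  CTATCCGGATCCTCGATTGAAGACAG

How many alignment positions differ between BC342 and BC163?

Differing sites — 1:A/C; 4:A/T; 12:G/C; 15:T/G; 18:G/T; 24:G/C; 25:C/A; 26:T/G.
That gives 8 mismatches out of 26 aligned sites, so the Hamming distance is 8.

8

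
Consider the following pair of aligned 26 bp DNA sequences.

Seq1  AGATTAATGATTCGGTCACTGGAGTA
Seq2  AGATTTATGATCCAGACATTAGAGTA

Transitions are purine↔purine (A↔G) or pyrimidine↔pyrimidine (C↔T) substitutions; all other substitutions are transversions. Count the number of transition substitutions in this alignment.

4

The sequences differ at positions 6 (A/T, transversion), 12 (T/C, transition), 14 (G/A, transition), 16 (T/A, transversion), 19 (C/T, transition), 21 (G/A, transition).
Of the 6 differences, 4 transitions and 2 transversions, so the answer is 4.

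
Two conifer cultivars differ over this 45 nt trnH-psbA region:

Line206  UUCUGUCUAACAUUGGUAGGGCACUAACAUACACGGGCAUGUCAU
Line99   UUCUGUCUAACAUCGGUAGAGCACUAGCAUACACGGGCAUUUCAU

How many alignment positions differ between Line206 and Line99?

4

Differing sites — 14:U/C; 20:G/A; 27:A/G; 41:G/U.
That gives 4 mismatches out of 45 aligned sites, so the Hamming distance is 4.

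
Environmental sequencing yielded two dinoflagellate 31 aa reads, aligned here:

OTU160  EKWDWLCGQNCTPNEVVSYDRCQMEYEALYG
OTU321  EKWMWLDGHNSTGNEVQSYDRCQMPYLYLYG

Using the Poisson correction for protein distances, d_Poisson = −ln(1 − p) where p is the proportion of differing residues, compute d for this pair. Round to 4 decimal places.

0.3429

The sequences differ at positions 4 (D/M), 7 (C/D), 9 (Q/H), 11 (C/S), 13 (P/G), 17 (V/Q), 25 (E/P), 27 (E/L), 28 (A/Y).
p = 9/31 = 0.290323.
d = −ln(1 − 0.290323) = −ln(0.709677) = 0.3429.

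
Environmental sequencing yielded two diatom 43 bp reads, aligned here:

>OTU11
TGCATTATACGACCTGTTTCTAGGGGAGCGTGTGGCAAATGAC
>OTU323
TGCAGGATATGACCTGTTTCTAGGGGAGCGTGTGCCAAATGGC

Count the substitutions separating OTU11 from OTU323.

5

The sequences differ at positions 5 (T/G), 6 (T/G), 10 (C/T), 35 (G/C), 42 (A/G).
That gives 5 mismatches out of 43 aligned sites, so the Hamming distance is 5.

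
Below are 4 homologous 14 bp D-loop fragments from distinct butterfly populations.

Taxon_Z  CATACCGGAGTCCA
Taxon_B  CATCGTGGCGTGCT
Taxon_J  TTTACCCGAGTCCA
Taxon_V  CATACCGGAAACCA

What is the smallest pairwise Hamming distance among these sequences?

Pairwise Hamming distances:
  Taxon_Z vs Taxon_B: 6
  Taxon_Z vs Taxon_J: 3
  Taxon_Z vs Taxon_V: 2
  Taxon_B vs Taxon_J: 9
  Taxon_B vs Taxon_V: 8
  Taxon_J vs Taxon_V: 5
The smallest is 2, between Taxon_Z and Taxon_V.

2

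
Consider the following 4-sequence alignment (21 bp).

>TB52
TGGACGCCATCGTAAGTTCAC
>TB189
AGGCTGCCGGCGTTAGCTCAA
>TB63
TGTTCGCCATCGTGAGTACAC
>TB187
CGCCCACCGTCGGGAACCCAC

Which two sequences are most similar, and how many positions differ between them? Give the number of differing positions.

Pairwise Hamming distances:
  TB52 vs TB189: 8
  TB52 vs TB63: 4
  TB52 vs TB187: 10
  TB189 vs TB63: 10
  TB189 vs TB187: 10
  TB63 vs TB187: 9
The smallest is 4, between TB52 and TB63.

4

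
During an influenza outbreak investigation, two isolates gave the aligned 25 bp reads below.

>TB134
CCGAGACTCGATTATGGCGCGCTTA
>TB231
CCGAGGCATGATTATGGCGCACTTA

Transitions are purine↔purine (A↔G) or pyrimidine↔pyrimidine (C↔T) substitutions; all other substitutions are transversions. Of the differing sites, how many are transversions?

Mismatches occur at site 6 (A→G, transition), site 8 (T→A, transversion), site 9 (C→T, transition), site 21 (G→A, transition).
Of the 4 differences, 3 transitions and 1 transversion, so the answer is 1.

1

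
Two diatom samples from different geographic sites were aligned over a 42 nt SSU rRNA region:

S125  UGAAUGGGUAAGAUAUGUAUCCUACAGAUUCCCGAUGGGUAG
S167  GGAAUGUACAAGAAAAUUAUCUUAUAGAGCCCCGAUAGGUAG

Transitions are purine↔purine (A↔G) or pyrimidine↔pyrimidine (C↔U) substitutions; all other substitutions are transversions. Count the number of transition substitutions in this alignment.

6

The sequences differ at positions 1 (U/G, transversion), 7 (G/U, transversion), 8 (G/A, transition), 9 (U/C, transition), 14 (U/A, transversion), 16 (U/A, transversion), 17 (G/U, transversion), 22 (C/U, transition), 25 (C/U, transition), 29 (U/G, transversion), 30 (U/C, transition), 37 (G/A, transition).
Of the 12 differences, 6 transitions and 6 transversions, so the answer is 6.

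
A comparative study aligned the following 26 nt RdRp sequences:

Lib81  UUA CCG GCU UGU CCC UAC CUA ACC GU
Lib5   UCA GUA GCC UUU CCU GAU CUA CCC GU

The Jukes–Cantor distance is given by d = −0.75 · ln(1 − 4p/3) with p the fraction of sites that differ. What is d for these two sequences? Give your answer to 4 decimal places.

The sequences differ at positions 2 (U/C), 4 (C/G), 5 (C/U), 6 (G/A), 9 (U/C), 11 (G/U), 15 (C/U), 16 (U/G), 18 (C/U), 22 (A/C).
p = 10/26 = 0.384615.
d = −0.75 · ln(1 − (4/3)·0.384615) = −0.75 · ln(0.487180) = −0.75 · (-0.719122) = 0.5393.

0.5393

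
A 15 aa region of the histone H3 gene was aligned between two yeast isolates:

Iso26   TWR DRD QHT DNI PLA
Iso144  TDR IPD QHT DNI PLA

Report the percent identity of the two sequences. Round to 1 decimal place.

80.0%

Mismatches occur at site 2 (W/D), site 4 (D/I), site 5 (R/P).
12 of the 15 sites match, so the percent identity is 12/15 × 100 = 80.0%.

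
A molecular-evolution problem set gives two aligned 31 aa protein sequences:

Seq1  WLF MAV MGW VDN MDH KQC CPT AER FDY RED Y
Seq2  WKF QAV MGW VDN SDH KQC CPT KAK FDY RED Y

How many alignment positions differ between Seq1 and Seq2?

The sequences differ at positions 2 (L/K), 4 (M/Q), 13 (M/S), 22 (A/K), 23 (E/A), 24 (R/K).
That gives 6 mismatches out of 31 aligned sites, so the Hamming distance is 6.

6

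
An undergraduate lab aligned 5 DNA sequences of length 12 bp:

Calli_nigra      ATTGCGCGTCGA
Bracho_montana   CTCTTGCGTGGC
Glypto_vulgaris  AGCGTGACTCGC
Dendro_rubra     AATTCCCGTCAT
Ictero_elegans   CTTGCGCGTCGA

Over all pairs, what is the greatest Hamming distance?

Pairwise Hamming distances:
  Calli_nigra vs Bracho_montana: 6
  Calli_nigra vs Glypto_vulgaris: 6
  Calli_nigra vs Dendro_rubra: 5
  Calli_nigra vs Ictero_elegans: 1
  Bracho_montana vs Glypto_vulgaris: 6
  Bracho_montana vs Dendro_rubra: 8
  Bracho_montana vs Ictero_elegans: 5
  Glypto_vulgaris vs Dendro_rubra: 9
  Glypto_vulgaris vs Ictero_elegans: 7
  Dendro_rubra vs Ictero_elegans: 6
The largest is 9, between Glypto_vulgaris and Dendro_rubra.

9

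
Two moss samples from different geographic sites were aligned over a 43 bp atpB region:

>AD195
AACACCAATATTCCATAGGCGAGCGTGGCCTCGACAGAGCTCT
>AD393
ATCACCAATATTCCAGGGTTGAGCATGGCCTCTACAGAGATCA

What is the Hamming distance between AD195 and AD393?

9

Differing sites — 2:A/T; 16:T/G; 17:A/G; 19:G/T; 20:C/T; 25:G/A; 33:G/T; 40:C/A; 43:T/A.
That gives 9 mismatches out of 43 aligned sites, so the Hamming distance is 9.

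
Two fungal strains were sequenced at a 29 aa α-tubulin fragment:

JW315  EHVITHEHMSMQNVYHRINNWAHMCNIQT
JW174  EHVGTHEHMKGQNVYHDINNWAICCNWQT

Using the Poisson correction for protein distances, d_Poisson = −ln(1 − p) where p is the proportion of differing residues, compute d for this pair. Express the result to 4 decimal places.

Mismatches occur at site 4 (I/G), site 10 (S/K), site 11 (M/G), site 17 (R/D), site 23 (H/I), site 24 (M/C), site 27 (I/W).
p = 7/29 = 0.241379.
d = −ln(1 − 0.241379) = −ln(0.758621) = 0.2763.

0.2763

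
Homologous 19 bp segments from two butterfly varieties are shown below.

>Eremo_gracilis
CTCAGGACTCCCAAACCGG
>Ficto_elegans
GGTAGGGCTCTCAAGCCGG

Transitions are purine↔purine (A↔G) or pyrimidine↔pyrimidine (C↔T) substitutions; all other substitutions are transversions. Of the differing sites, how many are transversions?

2

Mismatches occur at site 1 (C→G, transversion), site 2 (T→G, transversion), site 3 (C→T, transition), site 7 (A→G, transition), site 11 (C→T, transition), site 15 (A→G, transition).
Of the 6 differences, 4 transitions and 2 transversions, so the answer is 2.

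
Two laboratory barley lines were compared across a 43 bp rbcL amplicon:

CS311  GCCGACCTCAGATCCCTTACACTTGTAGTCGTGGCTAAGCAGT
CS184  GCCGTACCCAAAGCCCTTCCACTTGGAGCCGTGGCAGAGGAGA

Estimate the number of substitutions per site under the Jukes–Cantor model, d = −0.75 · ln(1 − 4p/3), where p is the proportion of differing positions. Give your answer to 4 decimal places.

Mismatches occur at site 5 (A/T), site 6 (C/A), site 8 (T/C), site 11 (G/A), site 13 (T/G), site 19 (A/C), site 26 (T/G), site 29 (T/C), site 36 (T/A), site 37 (A/G), site 40 (C/G), site 43 (T/A).
p = 12/43 = 0.279070.
d = −0.75 · ln(1 − (4/3)·0.279070) = −0.75 · ln(0.627907) = −0.75 · (-0.465363) = 0.3490.

0.3490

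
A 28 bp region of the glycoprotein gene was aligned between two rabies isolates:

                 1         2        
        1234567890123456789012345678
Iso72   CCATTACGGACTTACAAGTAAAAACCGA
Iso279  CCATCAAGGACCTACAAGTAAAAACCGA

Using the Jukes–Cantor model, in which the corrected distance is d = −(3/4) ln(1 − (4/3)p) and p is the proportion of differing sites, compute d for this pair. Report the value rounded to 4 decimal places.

0.1156

Differing sites — 5:T/C; 7:C/A; 12:T/C.
p = 3/28 = 0.107143.
d = −0.75 · ln(1 − (4/3)·0.107143) = −0.75 · ln(0.857143) = −0.75 · (-0.154151) = 0.1156.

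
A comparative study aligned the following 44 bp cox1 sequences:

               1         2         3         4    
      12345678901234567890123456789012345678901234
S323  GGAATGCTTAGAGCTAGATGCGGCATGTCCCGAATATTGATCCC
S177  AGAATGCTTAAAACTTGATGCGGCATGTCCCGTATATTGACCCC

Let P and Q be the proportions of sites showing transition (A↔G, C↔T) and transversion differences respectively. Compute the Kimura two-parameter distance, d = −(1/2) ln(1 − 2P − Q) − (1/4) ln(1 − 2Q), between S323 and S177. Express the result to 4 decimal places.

Mismatches occur at site 1 (G→A, transition), site 11 (G→A, transition), site 13 (G→A, transition), site 16 (A→T, transversion), site 33 (A→T, transversion), site 41 (T→C, transition).
Of the 6 differences, 4 transitions and 2 transversions over 44 sites: P = 4/44 = 0.090909, Q = 2/44 = 0.045455.
d = −0.5·ln(0.772727) − 0.25·ln(0.909090) = −0.5·(-0.257829) − 0.25·(-0.095311) = 0.1527.

0.1527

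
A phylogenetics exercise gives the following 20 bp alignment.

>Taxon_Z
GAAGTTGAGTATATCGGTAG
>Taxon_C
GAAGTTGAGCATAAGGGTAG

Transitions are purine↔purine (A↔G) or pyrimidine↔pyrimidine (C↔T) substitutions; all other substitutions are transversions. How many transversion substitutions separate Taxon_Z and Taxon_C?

Differing sites — 10:T/C (Ti); 14:T/A (Tv); 15:C/G (Tv).
Of the 3 differences, 1 transition and 2 transversions, so the answer is 2.

2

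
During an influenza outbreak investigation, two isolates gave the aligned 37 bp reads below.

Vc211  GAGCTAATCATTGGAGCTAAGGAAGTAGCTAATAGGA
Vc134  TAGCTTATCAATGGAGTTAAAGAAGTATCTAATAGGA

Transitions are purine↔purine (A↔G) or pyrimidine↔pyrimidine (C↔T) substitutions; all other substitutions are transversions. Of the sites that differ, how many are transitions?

The sequences differ at positions 1 (G/T, transversion), 6 (A/T, transversion), 11 (T/A, transversion), 17 (C/T, transition), 21 (G/A, transition), 28 (G/T, transversion).
Of the 6 differences, 2 transitions and 4 transversions, so the answer is 2.

2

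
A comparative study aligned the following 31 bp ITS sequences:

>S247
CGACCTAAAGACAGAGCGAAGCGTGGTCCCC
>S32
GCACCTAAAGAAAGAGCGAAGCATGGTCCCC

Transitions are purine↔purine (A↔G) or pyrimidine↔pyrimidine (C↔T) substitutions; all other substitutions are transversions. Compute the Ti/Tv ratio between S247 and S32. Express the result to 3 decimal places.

0.333

Mismatches occur at site 1 (C/G, transversion), site 2 (G/C, transversion), site 12 (C/A, transversion), site 23 (G/A, transition).
Of the 4 differences, 1 transition and 3 transversions, so Ti/Tv = 1/3 = 0.333.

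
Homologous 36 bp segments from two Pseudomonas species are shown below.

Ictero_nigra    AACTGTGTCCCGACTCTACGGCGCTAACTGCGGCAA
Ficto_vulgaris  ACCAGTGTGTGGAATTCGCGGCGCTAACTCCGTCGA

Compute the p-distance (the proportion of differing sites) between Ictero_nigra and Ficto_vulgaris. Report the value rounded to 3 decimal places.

Mismatches occur at site 2 (A→C), site 4 (T→A), site 9 (C→G), site 10 (C→T), site 11 (C→G), site 14 (C→A), site 16 (C→T), site 17 (T→C), site 18 (A→G), site 30 (G→C), site 33 (G→T), site 35 (A→G).
There are 12 differences over 36 sites, so p = 12/36 = 0.333.

0.333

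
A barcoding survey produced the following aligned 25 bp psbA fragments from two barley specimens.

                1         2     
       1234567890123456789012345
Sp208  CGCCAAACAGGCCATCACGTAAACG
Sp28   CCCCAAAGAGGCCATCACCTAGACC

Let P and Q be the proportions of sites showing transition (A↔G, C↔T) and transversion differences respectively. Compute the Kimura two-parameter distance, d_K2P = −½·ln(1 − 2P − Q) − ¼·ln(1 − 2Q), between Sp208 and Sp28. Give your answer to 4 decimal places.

0.2336

Differing sites — 2:G/C (Tv); 8:C/G (Tv); 19:G/C (Tv); 22:A/G (Ti); 25:G/C (Tv).
Of the 5 differences, 1 transition and 4 transversions over 25 sites: P = 1/25 = 0.040000, Q = 4/25 = 0.160000.
d = −0.5·ln(0.760000) − 0.25·ln(0.680000) = −0.5·(-0.274437) − 0.25·(-0.385662) = 0.2336.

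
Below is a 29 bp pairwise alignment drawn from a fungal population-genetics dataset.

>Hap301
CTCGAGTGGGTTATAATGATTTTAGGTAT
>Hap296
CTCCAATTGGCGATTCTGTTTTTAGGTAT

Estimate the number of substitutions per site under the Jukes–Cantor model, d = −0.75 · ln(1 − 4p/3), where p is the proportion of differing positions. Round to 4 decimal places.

0.3439

The sequences differ at positions 4 (G/C), 6 (G/A), 8 (G/T), 11 (T/C), 12 (T/G), 15 (A/T), 16 (A/C), 19 (A/T).
p = 8/29 = 0.275862.
d = −0.75 · ln(1 − (4/3)·0.275862) = −0.75 · ln(0.632184) = −0.75 · (-0.458575) = 0.3439.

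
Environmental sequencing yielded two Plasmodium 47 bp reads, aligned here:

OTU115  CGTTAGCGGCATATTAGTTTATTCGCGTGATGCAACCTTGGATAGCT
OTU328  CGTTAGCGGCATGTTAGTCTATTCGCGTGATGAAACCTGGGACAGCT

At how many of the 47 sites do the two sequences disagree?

Mismatches occur at site 13 (A→G), site 19 (T→C), site 33 (C→A), site 39 (T→G), site 43 (T→C).
That gives 5 mismatches out of 47 aligned sites, so the Hamming distance is 5.

5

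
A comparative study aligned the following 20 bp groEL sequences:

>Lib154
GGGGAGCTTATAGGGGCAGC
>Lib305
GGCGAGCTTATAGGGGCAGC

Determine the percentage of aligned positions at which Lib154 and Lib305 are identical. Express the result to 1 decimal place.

The sequences differ at position 3 (G/C).
19 of the 20 sites match, so the percent identity is 19/20 × 100 = 95.0%.

95.0%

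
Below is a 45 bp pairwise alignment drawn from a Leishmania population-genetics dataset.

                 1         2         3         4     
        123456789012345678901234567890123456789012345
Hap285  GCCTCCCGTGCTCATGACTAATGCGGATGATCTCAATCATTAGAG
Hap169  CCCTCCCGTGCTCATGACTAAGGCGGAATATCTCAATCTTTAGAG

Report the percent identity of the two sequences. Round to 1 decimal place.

The sequences differ at positions 1 (G/C), 22 (T/G), 28 (T/A), 29 (G/T), 39 (A/T).
40 of the 45 sites match, so the percent identity is 40/45 × 100 = 88.9%.

88.9%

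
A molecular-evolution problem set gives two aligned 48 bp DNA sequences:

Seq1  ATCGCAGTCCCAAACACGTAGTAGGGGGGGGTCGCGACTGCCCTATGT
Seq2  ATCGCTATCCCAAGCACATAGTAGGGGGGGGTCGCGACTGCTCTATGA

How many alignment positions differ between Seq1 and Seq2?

6

The sequences differ at positions 6 (A/T), 7 (G/A), 14 (A/G), 18 (G/A), 42 (C/T), 48 (T/A).
That gives 6 mismatches out of 48 aligned sites, so the Hamming distance is 6.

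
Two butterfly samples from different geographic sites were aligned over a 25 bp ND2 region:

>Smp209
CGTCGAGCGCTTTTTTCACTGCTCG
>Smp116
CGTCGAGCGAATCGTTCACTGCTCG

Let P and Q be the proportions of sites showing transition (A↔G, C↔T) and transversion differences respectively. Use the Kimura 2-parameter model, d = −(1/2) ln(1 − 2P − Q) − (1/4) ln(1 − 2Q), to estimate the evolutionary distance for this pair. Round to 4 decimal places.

0.1802

Mismatches occur at site 10 (C→A, transversion), site 11 (T→A, transversion), site 13 (T→C, transition), site 14 (T→G, transversion).
Of the 4 differences, 1 transition and 3 transversions over 25 sites: P = 1/25 = 0.040000, Q = 3/25 = 0.120000.
d = −0.5·ln(0.800000) − 0.25·ln(0.760000) = −0.5·(-0.223144) − 0.25·(-0.274437) = 0.1802.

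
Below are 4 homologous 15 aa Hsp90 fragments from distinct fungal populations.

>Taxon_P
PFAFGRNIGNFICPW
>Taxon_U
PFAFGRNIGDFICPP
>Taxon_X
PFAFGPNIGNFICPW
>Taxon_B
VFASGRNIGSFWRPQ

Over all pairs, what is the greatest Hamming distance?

7

Pairwise Hamming distances:
  Taxon_P vs Taxon_U: 2
  Taxon_P vs Taxon_X: 1
  Taxon_P vs Taxon_B: 6
  Taxon_U vs Taxon_X: 3
  Taxon_U vs Taxon_B: 6
  Taxon_X vs Taxon_B: 7
The largest is 7, between Taxon_X and Taxon_B.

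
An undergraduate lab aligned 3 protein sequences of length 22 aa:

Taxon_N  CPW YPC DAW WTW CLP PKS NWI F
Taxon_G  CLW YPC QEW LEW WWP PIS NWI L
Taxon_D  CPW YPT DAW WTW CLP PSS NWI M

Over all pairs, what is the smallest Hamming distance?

Pairwise Hamming distances:
  Taxon_N vs Taxon_G: 9
  Taxon_N vs Taxon_D: 3
  Taxon_G vs Taxon_D: 10
The smallest is 3, between Taxon_N and Taxon_D.

3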